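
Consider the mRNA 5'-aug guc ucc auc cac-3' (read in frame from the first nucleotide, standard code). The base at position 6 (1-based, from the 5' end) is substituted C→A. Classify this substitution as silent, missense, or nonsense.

silent

Position 6 falls in codon 2: GUC → Val.
After the substitution the codon is GUA → Val.
Both encode Val, so the change is synonymous.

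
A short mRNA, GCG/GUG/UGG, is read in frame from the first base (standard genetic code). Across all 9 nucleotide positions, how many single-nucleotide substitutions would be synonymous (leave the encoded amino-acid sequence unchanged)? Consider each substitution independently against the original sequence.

Codon 1 (GCG, Ala): 3 synonymous substitutions.
Codon 2 (GUG, Val): 3 synonymous substitutions.
Codon 3 (UGG, Trp): 0 synonymous substitutions.
Total: 3 + 3 + 0 = 6.

6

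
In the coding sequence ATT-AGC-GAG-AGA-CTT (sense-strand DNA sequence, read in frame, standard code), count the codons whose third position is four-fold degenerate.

1

Codon 1 ATT (Ile): third position 3-fold.
Codon 2 AGC (Ser): third position 2-fold.
Codon 3 GAG (Glu): third position 2-fold.
Codon 4 AGA (Arg): third position 2-fold.
Codon 5 CTT (Leu): third position 4-fold.
Four-fold degenerate third positions: 1.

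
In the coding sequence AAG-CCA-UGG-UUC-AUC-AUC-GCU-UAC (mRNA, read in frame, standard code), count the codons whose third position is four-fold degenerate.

2

Codon 1 AAG (Lys): third position 2-fold.
Codon 2 CCA (Pro): third position 4-fold.
Codon 3 UGG (Trp): third position 1-fold.
Codon 4 UUC (Phe): third position 2-fold.
Codon 5 AUC (Ile): third position 3-fold.
Codon 6 AUC (Ile): third position 3-fold.
Codon 7 GCU (Ala): third position 4-fold.
Codon 8 UAC (Tyr): third position 2-fold.
Four-fold degenerate third positions: 2.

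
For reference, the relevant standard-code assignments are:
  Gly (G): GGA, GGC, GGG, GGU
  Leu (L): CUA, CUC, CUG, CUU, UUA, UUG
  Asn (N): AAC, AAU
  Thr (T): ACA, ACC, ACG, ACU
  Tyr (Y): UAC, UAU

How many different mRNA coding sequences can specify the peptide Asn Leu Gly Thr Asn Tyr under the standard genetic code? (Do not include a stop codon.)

768

Asn: 2 codons.
Leu: 6 codons.
Gly: 4 codons.
Thr: 4 codons.
Asn: 2 codons.
Tyr: 2 codons.
2 × 6 × 4 × 4 × 2 × 2 = 768.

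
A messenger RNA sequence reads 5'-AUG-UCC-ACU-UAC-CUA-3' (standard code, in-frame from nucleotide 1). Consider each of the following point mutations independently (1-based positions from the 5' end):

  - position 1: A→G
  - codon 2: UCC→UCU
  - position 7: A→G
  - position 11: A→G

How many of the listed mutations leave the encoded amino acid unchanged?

Codon 1: AUG (Met) → GUG (Val) — missense.
Codon 2: UCC (Ser) → UCU (Ser) — synonymous.
Codon 3: ACU (Thr) → GCU (Ala) — missense.
Codon 4: UAC (Tyr) → UGC (Cys) — missense.
Synonymous: 1 of 4.

1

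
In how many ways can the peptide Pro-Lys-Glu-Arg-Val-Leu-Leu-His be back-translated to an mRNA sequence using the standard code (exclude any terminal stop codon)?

27648

Pro: 4 codons.
Lys: 2 codons.
Glu: 2 codons.
Arg: 6 codons.
Val: 4 codons.
Leu: 6 codons.
Leu: 6 codons.
His: 2 codons.
4 × 2 × 2 × 6 × 4 × 6 × 6 × 2 = 27648.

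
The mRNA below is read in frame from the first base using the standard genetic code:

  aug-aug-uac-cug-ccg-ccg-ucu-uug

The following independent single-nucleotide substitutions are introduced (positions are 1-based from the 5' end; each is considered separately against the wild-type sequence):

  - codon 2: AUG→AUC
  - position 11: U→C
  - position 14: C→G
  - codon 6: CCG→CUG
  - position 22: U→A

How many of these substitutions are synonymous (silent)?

0

Codon 2: AUG (Met) → AUC (Ile) — missense.
Codon 4: CUG (Leu) → CCG (Pro) — missense.
Codon 5: CCG (Pro) → CGG (Arg) — missense.
Codon 6: CCG (Pro) → CUG (Leu) — missense.
Codon 8: UUG (Leu) → AUG (Met) — missense.
Synonymous: 0 of 5.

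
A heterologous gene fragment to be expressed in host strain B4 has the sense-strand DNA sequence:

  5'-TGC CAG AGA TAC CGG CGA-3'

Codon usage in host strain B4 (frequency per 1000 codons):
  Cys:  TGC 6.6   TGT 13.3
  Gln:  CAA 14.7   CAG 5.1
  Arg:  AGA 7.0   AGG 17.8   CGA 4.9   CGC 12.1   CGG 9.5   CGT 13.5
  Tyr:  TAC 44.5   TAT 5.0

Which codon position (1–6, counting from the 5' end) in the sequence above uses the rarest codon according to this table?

6

Codon 1 TGC (Cys): 6.6 per 1000.
Codon 2 CAG (Gln): 5.1 per 1000.
Codon 3 AGA (Arg): 7.0 per 1000.
Codon 4 TAC (Tyr): 44.5 per 1000.
Codon 5 CGG (Arg): 9.5 per 1000.
Codon 6 CGA (Arg): 4.9 per 1000.
Lowest frequency is 4.9 at codon 6.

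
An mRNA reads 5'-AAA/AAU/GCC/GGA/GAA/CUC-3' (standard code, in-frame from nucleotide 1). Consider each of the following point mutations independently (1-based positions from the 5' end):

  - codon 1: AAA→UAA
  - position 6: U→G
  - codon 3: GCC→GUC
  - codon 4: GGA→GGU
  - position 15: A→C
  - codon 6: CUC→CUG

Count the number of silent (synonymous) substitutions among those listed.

2

Codon 1: AAA (Lys) → UAA (Stop) — nonsense.
Codon 2: AAU (Asn) → AAG (Lys) — missense.
Codon 3: GCC (Ala) → GUC (Val) — missense.
Codon 4: GGA (Gly) → GGU (Gly) — synonymous.
Codon 5: GAA (Glu) → GAC (Asp) — missense.
Codon 6: CUC (Leu) → CUG (Leu) — synonymous.
Synonymous: 2 of 6.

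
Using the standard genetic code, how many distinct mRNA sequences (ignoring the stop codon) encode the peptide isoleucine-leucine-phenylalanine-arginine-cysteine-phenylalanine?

Ile: 3 codons.
Leu: 6 codons.
Phe: 2 codons.
Arg: 6 codons.
Cys: 2 codons.
Phe: 2 codons.
3 × 6 × 2 × 6 × 2 × 2 = 864.

864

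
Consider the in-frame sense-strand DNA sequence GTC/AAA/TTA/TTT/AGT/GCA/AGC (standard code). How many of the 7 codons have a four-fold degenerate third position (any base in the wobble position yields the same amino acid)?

Codon 1 GTC (Val): third position 4-fold.
Codon 2 AAA (Lys): third position 2-fold.
Codon 3 TTA (Leu): third position 2-fold.
Codon 4 TTT (Phe): third position 2-fold.
Codon 5 AGT (Ser): third position 2-fold.
Codon 6 GCA (Ala): third position 4-fold.
Codon 7 AGC (Ser): third position 2-fold.
Four-fold degenerate third positions: 2.

2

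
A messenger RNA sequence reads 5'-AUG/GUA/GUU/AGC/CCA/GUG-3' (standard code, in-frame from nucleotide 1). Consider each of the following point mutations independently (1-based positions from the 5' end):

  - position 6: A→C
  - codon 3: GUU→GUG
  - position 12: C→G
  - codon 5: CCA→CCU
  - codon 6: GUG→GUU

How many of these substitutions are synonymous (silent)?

Codon 2: GUA (Val) → GUC (Val) — synonymous.
Codon 3: GUU (Val) → GUG (Val) — synonymous.
Codon 4: AGC (Ser) → AGG (Arg) — missense.
Codon 5: CCA (Pro) → CCU (Pro) — synonymous.
Codon 6: GUG (Val) → GUU (Val) — synonymous.
Synonymous: 4 of 5.

4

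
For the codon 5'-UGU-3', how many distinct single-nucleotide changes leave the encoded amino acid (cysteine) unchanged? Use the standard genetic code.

1

Position 1: none → 0 synonymous.
Position 2: none → 0 synonymous.
Position 3: UGC → 1 synonymous.
Total: 0 + 0 + 1 = 1.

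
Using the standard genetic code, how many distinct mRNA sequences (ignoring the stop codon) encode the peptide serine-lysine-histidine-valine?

96

Ser: 6 codons.
Lys: 2 codons.
His: 2 codons.
Val: 4 codons.
6 × 2 × 2 × 4 = 96.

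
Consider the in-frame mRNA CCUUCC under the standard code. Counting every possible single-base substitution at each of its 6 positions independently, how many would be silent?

Codon 1 (CCU, Pro): 3 synonymous substitutions.
Codon 2 (UCC, Ser): 3 synonymous substitutions.
Total: 3 + 3 = 6.

6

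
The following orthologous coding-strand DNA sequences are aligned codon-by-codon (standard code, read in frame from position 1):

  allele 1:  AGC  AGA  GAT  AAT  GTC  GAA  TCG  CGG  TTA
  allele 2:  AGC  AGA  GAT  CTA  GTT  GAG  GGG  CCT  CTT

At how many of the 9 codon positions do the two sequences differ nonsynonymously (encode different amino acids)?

3

Codon 1: AGC Ser / AGC Ser — identical.
Codon 2: AGA Arg / AGA Arg — identical.
Codon 3: GAT Asp / GAT Asp — identical.
Codon 4: AAT Asn / CTA Leu — nonsynonymous.
Codon 5: GTC Val / GTT Val — synonymous.
Codon 6: GAA Glu / GAG Glu — synonymous.
Codon 7: TCG Ser / GGG Gly — nonsynonymous.
Codon 8: CGG Arg / CCT Pro — nonsynonymous.
Codon 9: TTA Leu / CTT Leu — synonymous.
Nonsynonymous differences: 3.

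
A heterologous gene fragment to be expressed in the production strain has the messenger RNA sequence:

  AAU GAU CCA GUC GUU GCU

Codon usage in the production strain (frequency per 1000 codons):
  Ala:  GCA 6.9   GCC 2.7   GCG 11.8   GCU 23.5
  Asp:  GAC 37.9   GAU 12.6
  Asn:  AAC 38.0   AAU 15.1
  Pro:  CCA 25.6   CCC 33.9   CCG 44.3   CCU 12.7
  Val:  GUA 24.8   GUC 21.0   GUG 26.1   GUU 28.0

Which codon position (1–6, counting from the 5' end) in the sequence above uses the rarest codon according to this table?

2

Codon 1 AAU (Asn): 15.1 per 1000.
Codon 2 GAU (Asp): 12.6 per 1000.
Codon 3 CCA (Pro): 25.6 per 1000.
Codon 4 GUC (Val): 21.0 per 1000.
Codon 5 GUU (Val): 28.0 per 1000.
Codon 6 GCU (Ala): 23.5 per 1000.
Lowest frequency is 12.6 at codon 2.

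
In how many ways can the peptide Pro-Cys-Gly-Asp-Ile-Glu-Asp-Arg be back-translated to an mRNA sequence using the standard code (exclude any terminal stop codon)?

4608

Pro: 4 codons.
Cys: 2 codons.
Gly: 4 codons.
Asp: 2 codons.
Ile: 3 codons.
Glu: 2 codons.
Asp: 2 codons.
Arg: 6 codons.
4 × 2 × 4 × 2 × 3 × 2 × 2 × 6 = 4608.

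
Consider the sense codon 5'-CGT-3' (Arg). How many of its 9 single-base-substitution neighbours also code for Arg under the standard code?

Position 1: none → 0 synonymous.
Position 2: none → 0 synonymous.
Position 3: CGC, CGA, CGG → 3 synonymous.
Total: 0 + 0 + 3 = 3.

3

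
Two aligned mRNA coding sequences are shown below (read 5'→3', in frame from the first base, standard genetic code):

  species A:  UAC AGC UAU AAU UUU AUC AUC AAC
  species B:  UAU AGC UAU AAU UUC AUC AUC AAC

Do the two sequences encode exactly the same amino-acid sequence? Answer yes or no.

Codon 1: UAC Tyr / UAU Tyr — synonymous.
Codon 2: AGC Ser / AGC Ser — identical.
Codon 3: UAU Tyr / UAU Tyr — identical.
Codon 4: AAU Asn / AAU Asn — identical.
Codon 5: UUU Phe / UUC Phe — synonymous.
Codon 6: AUC Ile / AUC Ile — identical.
Codon 7: AUC Ile / AUC Ile — identical.
Codon 8: AAC Asn / AAC Asn — identical.
Nonsynonymous differences: 0 → same protein.

yes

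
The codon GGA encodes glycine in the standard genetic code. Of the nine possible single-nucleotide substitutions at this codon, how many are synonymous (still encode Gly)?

Position 1: none → 0 synonymous.
Position 2: none → 0 synonymous.
Position 3: GGU, GGC, GGG → 3 synonymous.
Total: 0 + 0 + 3 = 3.

3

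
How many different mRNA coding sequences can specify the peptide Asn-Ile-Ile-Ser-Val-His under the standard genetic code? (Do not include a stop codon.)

Asn: 2 codons.
Ile: 3 codons.
Ile: 3 codons.
Ser: 6 codons.
Val: 4 codons.
His: 2 codons.
2 × 3 × 3 × 6 × 4 × 2 = 864.

864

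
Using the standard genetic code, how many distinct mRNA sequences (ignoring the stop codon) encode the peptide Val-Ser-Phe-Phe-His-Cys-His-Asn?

Val: 4 codons.
Ser: 6 codons.
Phe: 2 codons.
Phe: 2 codons.
His: 2 codons.
Cys: 2 codons.
His: 2 codons.
Asn: 2 codons.
4 × 6 × 2 × 2 × 2 × 2 × 2 × 2 = 1536.

1536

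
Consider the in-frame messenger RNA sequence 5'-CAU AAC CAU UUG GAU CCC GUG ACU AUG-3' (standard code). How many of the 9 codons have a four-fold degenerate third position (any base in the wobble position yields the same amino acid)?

Codon 1 CAU (His): third position 2-fold.
Codon 2 AAC (Asn): third position 2-fold.
Codon 3 CAU (His): third position 2-fold.
Codon 4 UUG (Leu): third position 2-fold.
Codon 5 GAU (Asp): third position 2-fold.
Codon 6 CCC (Pro): third position 4-fold.
Codon 7 GUG (Val): third position 4-fold.
Codon 8 ACU (Thr): third position 4-fold.
Codon 9 AUG (Met): third position 1-fold.
Four-fold degenerate third positions: 3.

3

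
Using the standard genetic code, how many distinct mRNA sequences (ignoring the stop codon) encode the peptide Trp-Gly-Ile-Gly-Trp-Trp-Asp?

96

Trp: 1 codon.
Gly: 4 codons.
Ile: 3 codons.
Gly: 4 codons.
Trp: 1 codon.
Trp: 1 codon.
Asp: 2 codons.
1 × 4 × 3 × 4 × 1 × 1 × 2 = 96.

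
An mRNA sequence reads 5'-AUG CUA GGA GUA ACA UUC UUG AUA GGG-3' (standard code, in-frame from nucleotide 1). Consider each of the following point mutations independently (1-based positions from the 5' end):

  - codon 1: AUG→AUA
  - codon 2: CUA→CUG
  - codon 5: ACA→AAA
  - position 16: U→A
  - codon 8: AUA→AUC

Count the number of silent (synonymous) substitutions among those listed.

2

Codon 1: AUG (Met) → AUA (Ile) — missense.
Codon 2: CUA (Leu) → CUG (Leu) — synonymous.
Codon 5: ACA (Thr) → AAA (Lys) — missense.
Codon 6: UUC (Phe) → AUC (Ile) — missense.
Codon 8: AUA (Ile) → AUC (Ile) — synonymous.
Synonymous: 2 of 5.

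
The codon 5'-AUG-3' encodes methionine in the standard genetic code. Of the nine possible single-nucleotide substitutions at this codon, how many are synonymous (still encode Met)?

Position 1: none → 0 synonymous.
Position 2: none → 0 synonymous.
Position 3: none → 0 synonymous.
Total: 0 + 0 + 0 = 0.

0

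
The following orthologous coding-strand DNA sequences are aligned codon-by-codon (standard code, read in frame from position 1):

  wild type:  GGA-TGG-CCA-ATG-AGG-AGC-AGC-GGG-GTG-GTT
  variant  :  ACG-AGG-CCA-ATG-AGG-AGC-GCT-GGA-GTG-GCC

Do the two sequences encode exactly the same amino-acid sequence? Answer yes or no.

Codon 1: GGA Gly / ACG Thr — nonsynonymous.
Codon 2: TGG Trp / AGG Arg — nonsynonymous.
Codon 3: CCA Pro / CCA Pro — identical.
Codon 4: ATG Met / ATG Met — identical.
Codon 5: AGG Arg / AGG Arg — identical.
Codon 6: AGC Ser / AGC Ser — identical.
Codon 7: AGC Ser / GCT Ala — nonsynonymous.
Codon 8: GGG Gly / GGA Gly — synonymous.
Codon 9: GTG Val / GTG Val — identical.
Codon 10: GTT Val / GCC Ala — nonsynonymous.
Nonsynonymous differences: 4 → different protein.

no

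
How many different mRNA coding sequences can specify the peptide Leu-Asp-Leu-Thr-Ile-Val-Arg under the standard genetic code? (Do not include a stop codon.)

20736

Leu: 6 codons.
Asp: 2 codons.
Leu: 6 codons.
Thr: 4 codons.
Ile: 3 codons.
Val: 4 codons.
Arg: 6 codons.
6 × 2 × 6 × 4 × 3 × 4 × 6 = 20736.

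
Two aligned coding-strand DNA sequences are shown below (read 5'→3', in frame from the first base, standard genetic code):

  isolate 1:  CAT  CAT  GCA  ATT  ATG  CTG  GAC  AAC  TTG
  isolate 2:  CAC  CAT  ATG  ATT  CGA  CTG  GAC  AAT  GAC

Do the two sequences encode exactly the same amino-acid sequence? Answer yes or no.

Codon 1: CAT His / CAC His — synonymous.
Codon 2: CAT His / CAT His — identical.
Codon 3: GCA Ala / ATG Met — nonsynonymous.
Codon 4: ATT Ile / ATT Ile — identical.
Codon 5: ATG Met / CGA Arg — nonsynonymous.
Codon 6: CTG Leu / CTG Leu — identical.
Codon 7: GAC Asp / GAC Asp — identical.
Codon 8: AAC Asn / AAT Asn — synonymous.
Codon 9: TTG Leu / GAC Asp — nonsynonymous.
Nonsynonymous differences: 3 → different protein.

no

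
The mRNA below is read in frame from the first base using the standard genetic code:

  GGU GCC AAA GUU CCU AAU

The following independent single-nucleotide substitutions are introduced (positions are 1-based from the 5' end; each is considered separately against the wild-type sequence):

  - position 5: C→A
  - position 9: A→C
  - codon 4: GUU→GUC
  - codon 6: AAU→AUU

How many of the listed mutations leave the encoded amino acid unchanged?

1

Codon 2: GCC (Ala) → GAC (Asp) — missense.
Codon 3: AAA (Lys) → AAC (Asn) — missense.
Codon 4: GUU (Val) → GUC (Val) — synonymous.
Codon 6: AAU (Asn) → AUU (Ile) — missense.
Synonymous: 1 of 4.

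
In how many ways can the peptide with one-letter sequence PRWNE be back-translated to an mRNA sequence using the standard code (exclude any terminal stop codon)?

96

Pro: 4 codons.
Arg: 6 codons.
Trp: 1 codon.
Asn: 2 codons.
Glu: 2 codons.
4 × 6 × 1 × 2 × 2 = 96.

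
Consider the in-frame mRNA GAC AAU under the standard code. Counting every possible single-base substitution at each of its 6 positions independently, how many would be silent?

Codon 1 (GAC, Asp): 1 synonymous substitution.
Codon 2 (AAU, Asn): 1 synonymous substitution.
Total: 1 + 1 = 2.

2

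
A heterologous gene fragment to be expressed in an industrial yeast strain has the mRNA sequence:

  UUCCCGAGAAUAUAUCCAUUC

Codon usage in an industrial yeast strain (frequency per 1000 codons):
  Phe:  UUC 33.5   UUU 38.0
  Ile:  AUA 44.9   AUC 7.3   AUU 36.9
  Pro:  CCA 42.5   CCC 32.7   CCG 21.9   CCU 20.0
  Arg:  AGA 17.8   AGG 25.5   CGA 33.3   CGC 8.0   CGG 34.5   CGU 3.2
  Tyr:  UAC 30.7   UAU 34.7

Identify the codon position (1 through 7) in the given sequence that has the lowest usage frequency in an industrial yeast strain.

Codon 1 UUC (Phe): 33.5 per 1000.
Codon 2 CCG (Pro): 21.9 per 1000.
Codon 3 AGA (Arg): 17.8 per 1000.
Codon 4 AUA (Ile): 44.9 per 1000.
Codon 5 UAU (Tyr): 34.7 per 1000.
Codon 6 CCA (Pro): 42.5 per 1000.
Codon 7 UUC (Phe): 33.5 per 1000.
Lowest frequency is 17.8 at codon 3.

3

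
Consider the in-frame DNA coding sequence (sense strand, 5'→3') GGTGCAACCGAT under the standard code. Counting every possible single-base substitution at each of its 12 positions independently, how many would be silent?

Codon 1 (GGT, Gly): 3 synonymous substitutions.
Codon 2 (GCA, Ala): 3 synonymous substitutions.
Codon 3 (ACC, Thr): 3 synonymous substitutions.
Codon 4 (GAT, Asp): 1 synonymous substitution.
Total: 3 + 3 + 3 + 1 = 10.

10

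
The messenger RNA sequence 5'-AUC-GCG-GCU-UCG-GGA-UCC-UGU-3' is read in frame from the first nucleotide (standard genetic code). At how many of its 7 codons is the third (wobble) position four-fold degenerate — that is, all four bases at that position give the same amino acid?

5

Codon 1 AUC (Ile): third position 3-fold.
Codon 2 GCG (Ala): third position 4-fold.
Codon 3 GCU (Ala): third position 4-fold.
Codon 4 UCG (Ser): third position 4-fold.
Codon 5 GGA (Gly): third position 4-fold.
Codon 6 UCC (Ser): third position 4-fold.
Codon 7 UGU (Cys): third position 2-fold.
Four-fold degenerate third positions: 5.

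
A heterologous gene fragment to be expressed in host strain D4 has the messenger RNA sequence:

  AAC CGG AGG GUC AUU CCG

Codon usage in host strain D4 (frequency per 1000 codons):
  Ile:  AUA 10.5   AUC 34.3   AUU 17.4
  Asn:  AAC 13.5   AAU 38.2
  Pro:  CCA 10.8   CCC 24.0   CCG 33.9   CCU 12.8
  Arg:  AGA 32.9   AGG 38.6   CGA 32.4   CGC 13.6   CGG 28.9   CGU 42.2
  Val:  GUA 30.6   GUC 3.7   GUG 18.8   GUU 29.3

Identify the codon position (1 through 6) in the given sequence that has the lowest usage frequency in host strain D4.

Codon 1 AAC (Asn): 13.5 per 1000.
Codon 2 CGG (Arg): 28.9 per 1000.
Codon 3 AGG (Arg): 38.6 per 1000.
Codon 4 GUC (Val): 3.7 per 1000.
Codon 5 AUU (Ile): 17.4 per 1000.
Codon 6 CCG (Pro): 33.9 per 1000.
Lowest frequency is 3.7 at codon 4.

4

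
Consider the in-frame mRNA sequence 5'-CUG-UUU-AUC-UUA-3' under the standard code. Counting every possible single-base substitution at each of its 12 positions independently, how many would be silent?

9

Codon 1 (CUG, Leu): 4 synonymous substitutions.
Codon 2 (UUU, Phe): 1 synonymous substitution.
Codon 3 (AUC, Ile): 2 synonymous substitutions.
Codon 4 (UUA, Leu): 2 synonymous substitutions.
Total: 4 + 1 + 2 + 2 = 9.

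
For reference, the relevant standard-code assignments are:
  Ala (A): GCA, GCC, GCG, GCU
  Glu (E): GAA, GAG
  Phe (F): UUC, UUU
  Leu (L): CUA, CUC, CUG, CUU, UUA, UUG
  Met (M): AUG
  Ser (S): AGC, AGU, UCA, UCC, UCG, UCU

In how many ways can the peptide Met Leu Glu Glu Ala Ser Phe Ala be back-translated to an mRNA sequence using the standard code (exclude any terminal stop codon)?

4608

Met: 1 codon.
Leu: 6 codons.
Glu: 2 codons.
Glu: 2 codons.
Ala: 4 codons.
Ser: 6 codons.
Phe: 2 codons.
Ala: 4 codons.
1 × 6 × 2 × 2 × 4 × 6 × 2 × 4 = 4608.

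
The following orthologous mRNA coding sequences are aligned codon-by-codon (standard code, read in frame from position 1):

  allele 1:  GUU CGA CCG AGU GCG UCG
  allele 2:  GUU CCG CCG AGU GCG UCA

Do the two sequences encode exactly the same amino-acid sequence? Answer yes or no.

no

Codon 1: GUU Val / GUU Val — identical.
Codon 2: CGA Arg / CCG Pro — nonsynonymous.
Codon 3: CCG Pro / CCG Pro — identical.
Codon 4: AGU Ser / AGU Ser — identical.
Codon 5: GCG Ala / GCG Ala — identical.
Codon 6: UCG Ser / UCA Ser — synonymous.
Nonsynonymous differences: 1 → different protein.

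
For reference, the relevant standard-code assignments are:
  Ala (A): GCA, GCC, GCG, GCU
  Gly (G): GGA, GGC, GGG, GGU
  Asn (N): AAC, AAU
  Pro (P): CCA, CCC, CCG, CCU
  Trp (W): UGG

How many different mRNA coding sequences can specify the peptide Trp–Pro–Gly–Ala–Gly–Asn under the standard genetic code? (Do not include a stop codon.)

512

Trp: 1 codon.
Pro: 4 codons.
Gly: 4 codons.
Ala: 4 codons.
Gly: 4 codons.
Asn: 2 codons.
1 × 4 × 4 × 4 × 4 × 2 = 512.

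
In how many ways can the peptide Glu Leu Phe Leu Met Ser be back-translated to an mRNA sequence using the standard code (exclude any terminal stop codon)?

864

Glu: 2 codons.
Leu: 6 codons.
Phe: 2 codons.
Leu: 6 codons.
Met: 1 codon.
Ser: 6 codons.
2 × 6 × 2 × 6 × 1 × 6 = 864.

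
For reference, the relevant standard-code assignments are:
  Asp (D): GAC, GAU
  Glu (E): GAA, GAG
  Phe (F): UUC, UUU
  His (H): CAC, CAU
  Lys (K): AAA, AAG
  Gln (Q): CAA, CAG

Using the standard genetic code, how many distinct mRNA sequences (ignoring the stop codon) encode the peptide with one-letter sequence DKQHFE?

64

Asp: 2 codons.
Lys: 2 codons.
Gln: 2 codons.
His: 2 codons.
Phe: 2 codons.
Glu: 2 codons.
2 × 2 × 2 × 2 × 2 × 2 = 64.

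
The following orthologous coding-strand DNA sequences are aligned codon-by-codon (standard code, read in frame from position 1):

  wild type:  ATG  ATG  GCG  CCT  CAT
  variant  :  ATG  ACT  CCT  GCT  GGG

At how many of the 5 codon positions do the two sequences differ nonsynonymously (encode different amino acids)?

4

Codon 1: ATG Met / ATG Met — identical.
Codon 2: ATG Met / ACT Thr — nonsynonymous.
Codon 3: GCG Ala / CCT Pro — nonsynonymous.
Codon 4: CCT Pro / GCT Ala — nonsynonymous.
Codon 5: CAT His / GGG Gly — nonsynonymous.
Nonsynonymous differences: 4.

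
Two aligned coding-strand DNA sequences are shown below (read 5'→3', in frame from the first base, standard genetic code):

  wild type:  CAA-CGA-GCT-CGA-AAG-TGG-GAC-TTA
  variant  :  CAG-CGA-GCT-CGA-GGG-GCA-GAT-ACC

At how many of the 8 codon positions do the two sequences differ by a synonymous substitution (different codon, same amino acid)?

Codon 1: CAA Gln / CAG Gln — synonymous.
Codon 2: CGA Arg / CGA Arg — identical.
Codon 3: GCT Ala / GCT Ala — identical.
Codon 4: CGA Arg / CGA Arg — identical.
Codon 5: AAG Lys / GGG Gly — nonsynonymous.
Codon 6: TGG Trp / GCA Ala — nonsynonymous.
Codon 7: GAC Asp / GAT Asp — synonymous.
Codon 8: TTA Leu / ACC Thr — nonsynonymous.
Synonymous differences: 2.

2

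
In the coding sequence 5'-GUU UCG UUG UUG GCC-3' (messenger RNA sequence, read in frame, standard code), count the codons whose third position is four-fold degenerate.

3

Codon 1 GUU (Val): third position 4-fold.
Codon 2 UCG (Ser): third position 4-fold.
Codon 3 UUG (Leu): third position 2-fold.
Codon 4 UUG (Leu): third position 2-fold.
Codon 5 GCC (Ala): third position 4-fold.
Four-fold degenerate third positions: 3.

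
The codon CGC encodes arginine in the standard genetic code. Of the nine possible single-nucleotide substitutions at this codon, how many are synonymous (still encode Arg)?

Position 1: none → 0 synonymous.
Position 2: none → 0 synonymous.
Position 3: CGT, CGA, CGG → 3 synonymous.
Total: 0 + 0 + 3 = 3.

3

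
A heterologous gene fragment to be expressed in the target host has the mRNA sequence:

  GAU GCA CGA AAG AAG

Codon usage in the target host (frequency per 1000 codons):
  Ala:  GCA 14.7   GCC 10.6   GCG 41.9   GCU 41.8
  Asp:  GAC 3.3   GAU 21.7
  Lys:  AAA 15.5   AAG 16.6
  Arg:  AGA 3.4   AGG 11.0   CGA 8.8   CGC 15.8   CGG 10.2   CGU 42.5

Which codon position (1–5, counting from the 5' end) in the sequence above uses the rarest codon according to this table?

3

Codon 1 GAU (Asp): 21.7 per 1000.
Codon 2 GCA (Ala): 14.7 per 1000.
Codon 3 CGA (Arg): 8.8 per 1000.
Codon 4 AAG (Lys): 16.6 per 1000.
Codon 5 AAG (Lys): 16.6 per 1000.
Lowest frequency is 8.8 at codon 3.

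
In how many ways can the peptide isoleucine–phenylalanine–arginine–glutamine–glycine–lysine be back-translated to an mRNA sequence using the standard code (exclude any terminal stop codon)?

576

Ile: 3 codons.
Phe: 2 codons.
Arg: 6 codons.
Gln: 2 codons.
Gly: 4 codons.
Lys: 2 codons.
3 × 2 × 6 × 2 × 4 × 2 = 576.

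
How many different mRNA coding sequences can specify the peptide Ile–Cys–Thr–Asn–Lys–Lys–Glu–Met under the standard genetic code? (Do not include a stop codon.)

Ile: 3 codons.
Cys: 2 codons.
Thr: 4 codons.
Asn: 2 codons.
Lys: 2 codons.
Lys: 2 codons.
Glu: 2 codons.
Met: 1 codon.
3 × 2 × 4 × 2 × 2 × 2 × 2 × 1 = 384.

384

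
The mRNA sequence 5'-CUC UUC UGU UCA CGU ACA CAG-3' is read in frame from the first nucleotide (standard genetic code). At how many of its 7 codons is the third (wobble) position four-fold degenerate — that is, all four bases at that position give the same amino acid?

Codon 1 CUC (Leu): third position 4-fold.
Codon 2 UUC (Phe): third position 2-fold.
Codon 3 UGU (Cys): third position 2-fold.
Codon 4 UCA (Ser): third position 4-fold.
Codon 5 CGU (Arg): third position 4-fold.
Codon 6 ACA (Thr): third position 4-fold.
Codon 7 CAG (Gln): third position 2-fold.
Four-fold degenerate third positions: 4.

4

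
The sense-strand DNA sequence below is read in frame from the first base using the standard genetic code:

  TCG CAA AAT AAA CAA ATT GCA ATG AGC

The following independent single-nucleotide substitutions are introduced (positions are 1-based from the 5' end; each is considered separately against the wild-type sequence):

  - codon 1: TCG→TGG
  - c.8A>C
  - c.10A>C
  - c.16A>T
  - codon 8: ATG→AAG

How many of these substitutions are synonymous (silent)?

Codon 1: TCG (Ser) → TGG (Trp) — missense.
Codon 3: AAT (Asn) → ACT (Thr) — missense.
Codon 4: AAA (Lys) → CAA (Gln) — missense.
Codon 6: ATT (Ile) → TTT (Phe) — missense.
Codon 8: ATG (Met) → AAG (Lys) — missense.
Synonymous: 0 of 5.

0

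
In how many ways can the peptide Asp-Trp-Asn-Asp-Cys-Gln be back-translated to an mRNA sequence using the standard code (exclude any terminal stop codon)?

32

Asp: 2 codons.
Trp: 1 codon.
Asn: 2 codons.
Asp: 2 codons.
Cys: 2 codons.
Gln: 2 codons.
2 × 1 × 2 × 2 × 2 × 2 = 32.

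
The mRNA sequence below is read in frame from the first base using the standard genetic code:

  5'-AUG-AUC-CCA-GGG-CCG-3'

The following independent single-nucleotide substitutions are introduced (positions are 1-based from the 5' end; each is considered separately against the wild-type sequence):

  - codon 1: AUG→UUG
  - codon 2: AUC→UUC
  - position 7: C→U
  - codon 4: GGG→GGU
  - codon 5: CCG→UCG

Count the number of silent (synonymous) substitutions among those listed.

Codon 1: AUG (Met) → UUG (Leu) — missense.
Codon 2: AUC (Ile) → UUC (Phe) — missense.
Codon 3: CCA (Pro) → UCA (Ser) — missense.
Codon 4: GGG (Gly) → GGU (Gly) — synonymous.
Codon 5: CCG (Pro) → UCG (Ser) — missense.
Synonymous: 1 of 5.

1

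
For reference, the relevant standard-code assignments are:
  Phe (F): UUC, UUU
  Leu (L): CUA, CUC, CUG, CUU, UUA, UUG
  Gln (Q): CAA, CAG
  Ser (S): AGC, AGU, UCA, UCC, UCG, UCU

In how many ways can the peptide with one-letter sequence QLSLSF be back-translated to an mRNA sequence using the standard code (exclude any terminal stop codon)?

Gln: 2 codons.
Leu: 6 codons.
Ser: 6 codons.
Leu: 6 codons.
Ser: 6 codons.
Phe: 2 codons.
2 × 6 × 6 × 6 × 6 × 2 = 5184.

5184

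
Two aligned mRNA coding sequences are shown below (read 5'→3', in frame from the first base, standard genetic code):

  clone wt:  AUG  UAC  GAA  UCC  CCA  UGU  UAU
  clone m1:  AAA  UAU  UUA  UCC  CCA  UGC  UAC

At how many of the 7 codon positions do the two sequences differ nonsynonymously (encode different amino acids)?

2

Codon 1: AUG Met / AAA Lys — nonsynonymous.
Codon 2: UAC Tyr / UAU Tyr — synonymous.
Codon 3: GAA Glu / UUA Leu — nonsynonymous.
Codon 4: UCC Ser / UCC Ser — identical.
Codon 5: CCA Pro / CCA Pro — identical.
Codon 6: UGU Cys / UGC Cys — synonymous.
Codon 7: UAU Tyr / UAC Tyr — synonymous.
Nonsynonymous differences: 2.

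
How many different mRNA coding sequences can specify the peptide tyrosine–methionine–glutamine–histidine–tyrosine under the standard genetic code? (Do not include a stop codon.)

16

Tyr: 2 codons.
Met: 1 codon.
Gln: 2 codons.
His: 2 codons.
Tyr: 2 codons.
2 × 1 × 2 × 2 × 2 = 16.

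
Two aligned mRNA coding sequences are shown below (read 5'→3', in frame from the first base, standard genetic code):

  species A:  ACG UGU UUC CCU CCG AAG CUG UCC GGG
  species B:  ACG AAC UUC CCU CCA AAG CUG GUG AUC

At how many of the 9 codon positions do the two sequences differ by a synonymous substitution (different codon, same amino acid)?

Codon 1: ACG Thr / ACG Thr — identical.
Codon 2: UGU Cys / AAC Asn — nonsynonymous.
Codon 3: UUC Phe / UUC Phe — identical.
Codon 4: CCU Pro / CCU Pro — identical.
Codon 5: CCG Pro / CCA Pro — synonymous.
Codon 6: AAG Lys / AAG Lys — identical.
Codon 7: CUG Leu / CUG Leu — identical.
Codon 8: UCC Ser / GUG Val — nonsynonymous.
Codon 9: GGG Gly / AUC Ile — nonsynonymous.
Synonymous differences: 1.

1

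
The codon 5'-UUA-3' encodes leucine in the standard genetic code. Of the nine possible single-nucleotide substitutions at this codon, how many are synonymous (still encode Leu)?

2

Position 1: CUA → 1 synonymous.
Position 2: none → 0 synonymous.
Position 3: UUG → 1 synonymous.
Total: 1 + 0 + 1 = 2.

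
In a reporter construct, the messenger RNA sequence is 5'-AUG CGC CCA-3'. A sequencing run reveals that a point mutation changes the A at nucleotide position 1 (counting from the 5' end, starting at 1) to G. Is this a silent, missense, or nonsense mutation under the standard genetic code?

Position 1 falls in codon 1: AUG → Met.
After the substitution the codon is GUG → Val.
Met ≠ Val, so this is a missense mutation.

missense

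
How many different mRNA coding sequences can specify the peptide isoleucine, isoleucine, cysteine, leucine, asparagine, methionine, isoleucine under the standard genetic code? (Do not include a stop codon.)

648

Ile: 3 codons.
Ile: 3 codons.
Cys: 2 codons.
Leu: 6 codons.
Asn: 2 codons.
Met: 1 codon.
Ile: 3 codons.
3 × 3 × 2 × 6 × 2 × 1 × 3 = 648.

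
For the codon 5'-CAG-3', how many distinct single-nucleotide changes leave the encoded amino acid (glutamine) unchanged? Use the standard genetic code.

Position 1: none → 0 synonymous.
Position 2: none → 0 synonymous.
Position 3: CAA → 1 synonymous.
Total: 0 + 0 + 1 = 1.

1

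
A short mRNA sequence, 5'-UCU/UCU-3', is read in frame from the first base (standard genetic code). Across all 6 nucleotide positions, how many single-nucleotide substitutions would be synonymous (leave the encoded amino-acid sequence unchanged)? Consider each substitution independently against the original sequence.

6

Codon 1 (UCU, Ser): 3 synonymous substitutions.
Codon 2 (UCU, Ser): 3 synonymous substitutions.
Total: 3 + 3 = 6.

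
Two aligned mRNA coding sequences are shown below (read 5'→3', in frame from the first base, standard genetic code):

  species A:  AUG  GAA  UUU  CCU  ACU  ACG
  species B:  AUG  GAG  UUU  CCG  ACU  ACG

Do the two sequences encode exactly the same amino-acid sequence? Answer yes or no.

yes

Codon 1: AUG Met / AUG Met — identical.
Codon 2: GAA Glu / GAG Glu — synonymous.
Codon 3: UUU Phe / UUU Phe — identical.
Codon 4: CCU Pro / CCG Pro — synonymous.
Codon 5: ACU Thr / ACU Thr — identical.
Codon 6: ACG Thr / ACG Thr — identical.
Nonsynonymous differences: 0 → same protein.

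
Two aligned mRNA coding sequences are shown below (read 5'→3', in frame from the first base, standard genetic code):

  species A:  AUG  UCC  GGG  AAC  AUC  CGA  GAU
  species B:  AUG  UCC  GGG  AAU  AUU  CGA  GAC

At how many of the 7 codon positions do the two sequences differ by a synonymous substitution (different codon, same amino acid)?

3

Codon 1: AUG Met / AUG Met — identical.
Codon 2: UCC Ser / UCC Ser — identical.
Codon 3: GGG Gly / GGG Gly — identical.
Codon 4: AAC Asn / AAU Asn — synonymous.
Codon 5: AUC Ile / AUU Ile — synonymous.
Codon 6: CGA Arg / CGA Arg — identical.
Codon 7: GAU Asp / GAC Asp — synonymous.
Synonymous differences: 3.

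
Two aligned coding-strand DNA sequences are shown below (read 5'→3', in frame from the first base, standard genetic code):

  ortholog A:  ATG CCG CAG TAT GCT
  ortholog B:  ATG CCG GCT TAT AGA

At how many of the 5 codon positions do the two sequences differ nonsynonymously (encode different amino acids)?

2

Codon 1: ATG Met / ATG Met — identical.
Codon 2: CCG Pro / CCG Pro — identical.
Codon 3: CAG Gln / GCT Ala — nonsynonymous.
Codon 4: TAT Tyr / TAT Tyr — identical.
Codon 5: GCT Ala / AGA Arg — nonsynonymous.
Nonsynonymous differences: 2.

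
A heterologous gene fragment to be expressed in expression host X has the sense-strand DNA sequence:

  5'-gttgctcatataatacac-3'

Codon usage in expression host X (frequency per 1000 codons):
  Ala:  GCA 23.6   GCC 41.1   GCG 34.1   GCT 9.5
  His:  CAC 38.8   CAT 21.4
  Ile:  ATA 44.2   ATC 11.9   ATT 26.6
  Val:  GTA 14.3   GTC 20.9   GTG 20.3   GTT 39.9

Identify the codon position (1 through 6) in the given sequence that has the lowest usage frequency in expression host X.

2

Codon 1 GTT (Val): 39.9 per 1000.
Codon 2 GCT (Ala): 9.5 per 1000.
Codon 3 CAT (His): 21.4 per 1000.
Codon 4 ATA (Ile): 44.2 per 1000.
Codon 5 ATA (Ile): 44.2 per 1000.
Codon 6 CAC (His): 38.8 per 1000.
Lowest frequency is 9.5 at codon 2.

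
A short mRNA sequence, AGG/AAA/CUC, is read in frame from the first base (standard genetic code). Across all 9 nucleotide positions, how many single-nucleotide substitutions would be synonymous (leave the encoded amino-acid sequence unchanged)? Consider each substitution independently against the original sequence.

6

Codon 1 (AGG, Arg): 2 synonymous substitutions.
Codon 2 (AAA, Lys): 1 synonymous substitution.
Codon 3 (CUC, Leu): 3 synonymous substitutions.
Total: 2 + 1 + 3 = 6.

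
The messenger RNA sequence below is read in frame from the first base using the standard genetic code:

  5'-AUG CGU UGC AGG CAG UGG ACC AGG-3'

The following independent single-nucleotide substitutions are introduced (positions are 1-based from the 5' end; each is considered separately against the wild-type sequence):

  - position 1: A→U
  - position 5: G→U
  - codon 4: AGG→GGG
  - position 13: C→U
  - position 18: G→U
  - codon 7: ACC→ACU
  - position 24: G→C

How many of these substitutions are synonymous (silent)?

1

Codon 1: AUG (Met) → UUG (Leu) — missense.
Codon 2: CGU (Arg) → CUU (Leu) — missense.
Codon 4: AGG (Arg) → GGG (Gly) — missense.
Codon 5: CAG (Gln) → UAG (Stop) — nonsense.
Codon 6: UGG (Trp) → UGU (Cys) — missense.
Codon 7: ACC (Thr) → ACU (Thr) — synonymous.
Codon 8: AGG (Arg) → AGC (Ser) — missense.
Synonymous: 1 of 7.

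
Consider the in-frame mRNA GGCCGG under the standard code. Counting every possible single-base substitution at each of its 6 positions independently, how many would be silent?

Codon 1 (GGC, Gly): 3 synonymous substitutions.
Codon 2 (CGG, Arg): 4 synonymous substitutions.
Total: 3 + 4 = 7.

7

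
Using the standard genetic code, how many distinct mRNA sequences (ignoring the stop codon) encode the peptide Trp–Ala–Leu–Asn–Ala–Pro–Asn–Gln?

3072

Trp: 1 codon.
Ala: 4 codons.
Leu: 6 codons.
Asn: 2 codons.
Ala: 4 codons.
Pro: 4 codons.
Asn: 2 codons.
Gln: 2 codons.
1 × 4 × 6 × 2 × 4 × 4 × 2 × 2 = 3072.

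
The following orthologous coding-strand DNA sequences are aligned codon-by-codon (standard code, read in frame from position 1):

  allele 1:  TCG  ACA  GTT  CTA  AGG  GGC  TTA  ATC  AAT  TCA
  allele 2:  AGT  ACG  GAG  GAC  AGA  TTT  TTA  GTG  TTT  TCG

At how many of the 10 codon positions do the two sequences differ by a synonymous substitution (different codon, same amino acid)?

4

Codon 1: TCG Ser / AGT Ser — synonymous.
Codon 2: ACA Thr / ACG Thr — synonymous.
Codon 3: GTT Val / GAG Glu — nonsynonymous.
Codon 4: CTA Leu / GAC Asp — nonsynonymous.
Codon 5: AGG Arg / AGA Arg — synonymous.
Codon 6: GGC Gly / TTT Phe — nonsynonymous.
Codon 7: TTA Leu / TTA Leu — identical.
Codon 8: ATC Ile / GTG Val — nonsynonymous.
Codon 9: AAT Asn / TTT Phe — nonsynonymous.
Codon 10: TCA Ser / TCG Ser — synonymous.
Synonymous differences: 4.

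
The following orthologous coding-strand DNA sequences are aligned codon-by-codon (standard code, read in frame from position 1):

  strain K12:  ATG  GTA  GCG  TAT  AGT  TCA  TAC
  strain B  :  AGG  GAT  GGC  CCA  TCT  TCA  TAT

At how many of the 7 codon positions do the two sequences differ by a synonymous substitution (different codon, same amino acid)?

Codon 1: ATG Met / AGG Arg — nonsynonymous.
Codon 2: GTA Val / GAT Asp — nonsynonymous.
Codon 3: GCG Ala / GGC Gly — nonsynonymous.
Codon 4: TAT Tyr / CCA Pro — nonsynonymous.
Codon 5: AGT Ser / TCT Ser — synonymous.
Codon 6: TCA Ser / TCA Ser — identical.
Codon 7: TAC Tyr / TAT Tyr — synonymous.
Synonymous differences: 2.

2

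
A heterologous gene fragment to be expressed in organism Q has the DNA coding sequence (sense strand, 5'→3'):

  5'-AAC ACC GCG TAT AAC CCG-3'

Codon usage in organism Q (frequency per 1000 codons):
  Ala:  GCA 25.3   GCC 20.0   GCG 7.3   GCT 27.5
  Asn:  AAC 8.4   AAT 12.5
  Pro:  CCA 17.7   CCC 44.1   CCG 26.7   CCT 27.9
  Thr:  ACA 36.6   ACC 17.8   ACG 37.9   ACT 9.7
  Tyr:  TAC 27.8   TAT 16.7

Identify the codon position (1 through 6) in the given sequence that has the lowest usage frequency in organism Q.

3

Codon 1 AAC (Asn): 8.4 per 1000.
Codon 2 ACC (Thr): 17.8 per 1000.
Codon 3 GCG (Ala): 7.3 per 1000.
Codon 4 TAT (Tyr): 16.7 per 1000.
Codon 5 AAC (Asn): 8.4 per 1000.
Codon 6 CCG (Pro): 26.7 per 1000.
Lowest frequency is 7.3 at codon 3.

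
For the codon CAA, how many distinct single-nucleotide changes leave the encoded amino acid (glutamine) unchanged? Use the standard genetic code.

1

Position 1: none → 0 synonymous.
Position 2: none → 0 synonymous.
Position 3: CAG → 1 synonymous.
Total: 0 + 0 + 1 = 1.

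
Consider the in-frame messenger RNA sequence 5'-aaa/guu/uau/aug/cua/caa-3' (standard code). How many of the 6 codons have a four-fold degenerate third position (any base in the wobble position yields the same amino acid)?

Codon 1 AAA (Lys): third position 2-fold.
Codon 2 GUU (Val): third position 4-fold.
Codon 3 UAU (Tyr): third position 2-fold.
Codon 4 AUG (Met): third position 1-fold.
Codon 5 CUA (Leu): third position 4-fold.
Codon 6 CAA (Gln): third position 2-fold.
Four-fold degenerate third positions: 2.

2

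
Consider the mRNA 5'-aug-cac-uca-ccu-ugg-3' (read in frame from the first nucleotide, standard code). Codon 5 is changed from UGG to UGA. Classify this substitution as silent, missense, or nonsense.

Position 15 falls in codon 5: UGG → Trp.
After the substitution the codon is UGA → Stop.
The new codon is a stop codon, so this is a nonsense mutation.

nonsense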